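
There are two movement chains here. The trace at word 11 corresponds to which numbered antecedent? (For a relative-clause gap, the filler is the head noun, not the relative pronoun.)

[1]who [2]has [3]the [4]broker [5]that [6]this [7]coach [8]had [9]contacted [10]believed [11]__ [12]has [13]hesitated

1

The marked gap is the subject of "hesitated".
Its filler is the fronted wh-phrase "who", at word 1.
(The other dependency links word 4 to a gap after word 9.)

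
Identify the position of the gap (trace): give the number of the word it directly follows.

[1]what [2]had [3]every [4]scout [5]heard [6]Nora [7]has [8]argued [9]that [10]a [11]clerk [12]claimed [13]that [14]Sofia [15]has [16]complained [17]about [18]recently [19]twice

17

The displaced element is "what" (word 1).
It is linked across 3 clause boundaries (Ø → that → that).
It functions as the object of the preposition "about" of "complained", so the gap sits immediately after word 17 ("about").
Base order: Every scout had heard Nora has argued that a clerk claimed that Sofia has complained about what recently twice.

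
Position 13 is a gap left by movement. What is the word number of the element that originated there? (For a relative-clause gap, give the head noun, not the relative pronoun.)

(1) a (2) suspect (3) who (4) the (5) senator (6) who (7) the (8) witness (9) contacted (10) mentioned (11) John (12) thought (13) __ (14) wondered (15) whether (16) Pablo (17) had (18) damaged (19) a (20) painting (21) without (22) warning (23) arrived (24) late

2

The gap at 13 is the subject of "wondered", inside a relative clause.
The relative pronoun is "who" (word 3); it is bound by the head noun immediately before it.
Its filler is the head noun "suspect", at word 2.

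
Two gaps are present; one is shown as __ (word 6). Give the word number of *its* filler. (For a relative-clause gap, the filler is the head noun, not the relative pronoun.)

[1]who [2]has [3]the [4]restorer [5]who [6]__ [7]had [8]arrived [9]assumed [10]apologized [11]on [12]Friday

4

The marked gap is inside the relative clause, the subject of "arrived".
Its filler is the head noun "restorer" (via "who"), at word 4.
(The other dependency links word 1 to a gap after word 9.)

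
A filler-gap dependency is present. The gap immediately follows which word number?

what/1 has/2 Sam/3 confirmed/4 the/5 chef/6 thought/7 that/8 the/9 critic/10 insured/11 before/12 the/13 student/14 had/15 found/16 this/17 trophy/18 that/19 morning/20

11

The displaced element is "what" (word 1).
It is linked across 2 clause boundaries (Ø → that).
It functions as the direct object of "insured", so the gap sits immediately after word 11 ("insured").
Base order: Sam has confirmed the chef thought that the critic insured what before the student had found this trophy that morning.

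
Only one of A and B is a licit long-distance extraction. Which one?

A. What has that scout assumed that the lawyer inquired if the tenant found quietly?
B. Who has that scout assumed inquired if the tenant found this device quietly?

B

In A, the wh-phrase is extracted from inside a wh-island (introduced by "if"), which blocks movement.
In B, the extraction path crosses only that-complement boundaries, which are transparent.
So B is grammatical.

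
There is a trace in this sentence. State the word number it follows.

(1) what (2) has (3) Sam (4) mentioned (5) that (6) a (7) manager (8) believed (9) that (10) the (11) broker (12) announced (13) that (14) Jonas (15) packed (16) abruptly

15

The displaced element is "what" (word 1).
It is linked across 3 clause boundaries (that → that → that).
It functions as the direct object of "packed", so the gap sits immediately after word 15 ("packed").
Base order: Sam has mentioned that a manager believed that the broker announced that Jonas packed what abruptly.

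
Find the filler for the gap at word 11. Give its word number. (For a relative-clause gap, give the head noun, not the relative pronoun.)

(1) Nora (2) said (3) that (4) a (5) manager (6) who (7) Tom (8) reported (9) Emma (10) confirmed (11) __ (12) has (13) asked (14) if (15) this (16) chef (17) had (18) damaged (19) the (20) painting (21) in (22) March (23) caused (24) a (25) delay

The gap at 11 is the subject of "asked", inside a relative clause.
The relative pronoun is "who" (word 6); it is bound by the head noun immediately before it.
Its filler is the head noun "manager", at word 5.

5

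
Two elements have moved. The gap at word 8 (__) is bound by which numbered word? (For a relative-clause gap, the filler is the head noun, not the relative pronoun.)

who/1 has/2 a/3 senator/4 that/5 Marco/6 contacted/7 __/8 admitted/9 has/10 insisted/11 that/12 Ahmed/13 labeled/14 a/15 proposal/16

The marked gap is inside the relative clause, the direct object of "contacted".
Its filler is the head noun "senator" (via "that"), at word 4.
(The other dependency links word 1 to a gap after word 9.)

4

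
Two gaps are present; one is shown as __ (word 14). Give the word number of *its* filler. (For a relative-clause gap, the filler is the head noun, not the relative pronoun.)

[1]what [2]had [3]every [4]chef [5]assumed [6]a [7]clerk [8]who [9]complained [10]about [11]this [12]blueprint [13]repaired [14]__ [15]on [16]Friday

The marked gap is the direct object of "repaired".
Its filler is the fronted wh-phrase "what", at word 1.
(The other dependency links word 7 to a gap after word 8.)

1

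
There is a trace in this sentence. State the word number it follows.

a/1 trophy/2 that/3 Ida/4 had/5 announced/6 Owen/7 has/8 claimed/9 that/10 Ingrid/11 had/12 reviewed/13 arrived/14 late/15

The displaced element is "a trophy" (word 2).
It is linked across 2 clause boundaries (Ø → that).
It functions as the direct object of "reviewed", so the gap sits immediately after word 13 ("reviewed").
Base order: Ida had announced Owen has claimed that Ingrid had reviewed a trophy.

13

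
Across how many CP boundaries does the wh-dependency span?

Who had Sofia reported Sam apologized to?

"who" is extracted from the PP object of "apologized".
Boundaries crossed, outermost first: [Ø] — 1 in total.

1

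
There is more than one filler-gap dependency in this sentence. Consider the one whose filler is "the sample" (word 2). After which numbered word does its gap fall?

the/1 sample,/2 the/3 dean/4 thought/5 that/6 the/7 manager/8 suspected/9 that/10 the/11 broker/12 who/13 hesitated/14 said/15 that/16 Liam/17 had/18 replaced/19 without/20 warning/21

The displaced element is "the sample" (word 2).
It is linked across 3 clause boundaries (that → that → that).
It functions as the direct object of "replaced", so the gap sits immediately after word 19 ("replaced").
Base order: The dean thought that the manager suspected that the broker who hesitated said that Liam had replaced the sample without warning.

19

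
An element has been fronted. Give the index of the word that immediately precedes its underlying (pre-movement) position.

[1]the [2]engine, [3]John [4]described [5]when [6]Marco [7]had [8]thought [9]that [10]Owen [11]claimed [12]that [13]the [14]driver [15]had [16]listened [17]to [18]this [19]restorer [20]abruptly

4

The displaced element is "the engine" (word 2).
It functions as the direct object of "described", so the gap sits immediately after word 4 ("described").
Base order: John described the engine when Marco had thought that Owen claimed that the driver had listened to this restorer abruptly.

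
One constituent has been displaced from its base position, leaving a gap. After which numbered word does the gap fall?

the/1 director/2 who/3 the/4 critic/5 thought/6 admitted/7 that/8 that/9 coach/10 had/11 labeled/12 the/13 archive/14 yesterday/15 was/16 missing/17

6

The displaced element is "the director" (word 2).
It is linked across 1 clause boundary (Ø).
It functions as the subject of "admitted", so the gap sits immediately after word 6 ("thought").
Base order: The critic thought that the director admitted that that coach had labeled the archive yesterday.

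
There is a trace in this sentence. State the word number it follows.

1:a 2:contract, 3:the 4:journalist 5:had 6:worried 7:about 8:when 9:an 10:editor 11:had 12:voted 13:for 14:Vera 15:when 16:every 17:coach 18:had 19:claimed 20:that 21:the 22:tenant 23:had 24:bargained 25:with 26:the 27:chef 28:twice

The displaced element is "a contract" (word 2).
It functions as the object of the preposition "about" of "worried", so the gap sits immediately after word 7 ("about").
Base order: The journalist had worried about a contract when an editor had voted for Vera when every coach had claimed that the tenant had bargained with the chef twice.

7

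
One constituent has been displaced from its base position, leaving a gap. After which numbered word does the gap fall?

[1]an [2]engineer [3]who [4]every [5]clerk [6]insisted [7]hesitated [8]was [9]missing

The displaced element is "an engineer" (word 2).
It is linked across 1 clause boundary (Ø).
It functions as the subject of "hesitated", so the gap sits immediately after word 6 ("insisted").
Base order: Every clerk insisted an engineer hesitated.

6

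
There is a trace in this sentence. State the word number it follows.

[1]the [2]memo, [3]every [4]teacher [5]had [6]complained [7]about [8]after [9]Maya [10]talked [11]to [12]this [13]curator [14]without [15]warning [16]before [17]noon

7

The displaced element is "the memo" (word 2).
It functions as the object of the preposition "about" of "complained", so the gap sits immediately after word 7 ("about").
Base order: Every teacher had complained about the memo after Maya talked to this curator without warning before noon.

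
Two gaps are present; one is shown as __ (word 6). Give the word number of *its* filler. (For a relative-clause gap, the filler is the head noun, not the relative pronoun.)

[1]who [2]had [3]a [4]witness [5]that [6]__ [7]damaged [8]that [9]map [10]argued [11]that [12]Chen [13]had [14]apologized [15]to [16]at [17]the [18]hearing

The marked gap is inside the relative clause, the subject of "damaged".
Its filler is the head noun "witness" (via "that"), at word 4.
(The other dependency links word 1 to a gap after word 15.)

4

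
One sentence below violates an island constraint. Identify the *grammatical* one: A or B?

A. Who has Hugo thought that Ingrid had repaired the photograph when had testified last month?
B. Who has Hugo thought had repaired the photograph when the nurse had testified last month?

In A, the wh-phrase is extracted from inside an adjunct island (introduced by "when"), which blocks movement.
In B, the extraction path crosses only that-complement boundaries, which are transparent.
So B is grammatical.

B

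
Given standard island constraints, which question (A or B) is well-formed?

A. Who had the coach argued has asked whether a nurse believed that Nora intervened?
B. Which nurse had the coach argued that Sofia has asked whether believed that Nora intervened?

In B, the wh-phrase is extracted from inside a wh-island (introduced by "whether"), which blocks movement.
In A, the extraction path crosses only that-complement boundaries, which are transparent.
So A is grammatical.

A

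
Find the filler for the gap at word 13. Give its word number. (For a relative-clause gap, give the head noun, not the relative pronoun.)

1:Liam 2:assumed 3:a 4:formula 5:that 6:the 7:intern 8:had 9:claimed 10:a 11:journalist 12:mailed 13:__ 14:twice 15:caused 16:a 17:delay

4

The gap at 13 is the object of "mailed", inside a relative clause.
The relative pronoun is "that" (word 5); it is bound by the head noun immediately before it.
Its filler is the head noun "formula", at word 4.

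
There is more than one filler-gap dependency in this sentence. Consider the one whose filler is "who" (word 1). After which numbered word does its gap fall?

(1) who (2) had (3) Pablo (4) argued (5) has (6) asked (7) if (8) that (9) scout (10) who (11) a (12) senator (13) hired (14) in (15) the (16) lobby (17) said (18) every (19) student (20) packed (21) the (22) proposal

The displaced element is "who" (word 1).
It is linked across 1 clause boundary (Ø).
It functions as the subject of "asked", so the gap sits immediately after word 4 ("argued").
Base order: Pablo had argued that who has asked if that scout who a senator hired in the lobby said every student packed the proposal.

4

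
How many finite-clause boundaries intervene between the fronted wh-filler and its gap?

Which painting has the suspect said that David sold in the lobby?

1

"which painting" is extracted from the object of "sold".
Boundaries crossed, outermost first: [that] — 1 in total.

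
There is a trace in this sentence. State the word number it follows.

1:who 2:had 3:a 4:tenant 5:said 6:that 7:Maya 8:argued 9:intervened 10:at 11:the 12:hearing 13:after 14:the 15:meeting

8

The displaced element is "who" (word 1).
It is linked across 2 clause boundaries (that → Ø).
It functions as the subject of "intervened", so the gap sits immediately after word 8 ("argued").
Base order: A tenant had said that Maya argued that who intervened at the hearing after the meeting.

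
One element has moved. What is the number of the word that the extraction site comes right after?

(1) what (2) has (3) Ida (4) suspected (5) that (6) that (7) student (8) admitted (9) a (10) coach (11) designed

11

The displaced element is "what" (word 1).
It is linked across 2 clause boundaries (that → Ø).
It functions as the direct object of "designed", so the gap sits immediately after word 11 ("designed").
Base order: Ida has suspected that that student admitted a coach designed what.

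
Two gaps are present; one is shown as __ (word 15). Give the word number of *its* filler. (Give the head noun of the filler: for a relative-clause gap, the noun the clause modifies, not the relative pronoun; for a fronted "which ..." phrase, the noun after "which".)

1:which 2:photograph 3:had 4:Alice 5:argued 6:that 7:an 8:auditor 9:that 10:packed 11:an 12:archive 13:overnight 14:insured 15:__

2

The marked gap is the direct object of "insured".
Its filler is the fronted wh-phrase "which photograph", at word 2.
(The other dependency links word 8 to a gap after word 9.)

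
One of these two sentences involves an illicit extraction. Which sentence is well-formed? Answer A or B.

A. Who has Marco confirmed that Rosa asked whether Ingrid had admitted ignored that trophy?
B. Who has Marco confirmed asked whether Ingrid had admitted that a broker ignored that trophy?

B

In A, the wh-phrase is extracted from inside a wh-island (introduced by "whether"), which blocks movement.
In B, the extraction path crosses only that-complement boundaries, which are transparent.
So B is grammatical.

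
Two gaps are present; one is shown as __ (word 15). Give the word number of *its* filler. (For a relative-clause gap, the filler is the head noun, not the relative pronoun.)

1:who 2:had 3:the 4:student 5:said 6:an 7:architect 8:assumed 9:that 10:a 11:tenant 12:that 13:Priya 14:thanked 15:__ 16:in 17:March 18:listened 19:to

The marked gap is inside the relative clause, the direct object of "thanked".
Its filler is the head noun "tenant" (via "that"), at word 11.
(The other dependency links word 1 to a gap after word 19.)

11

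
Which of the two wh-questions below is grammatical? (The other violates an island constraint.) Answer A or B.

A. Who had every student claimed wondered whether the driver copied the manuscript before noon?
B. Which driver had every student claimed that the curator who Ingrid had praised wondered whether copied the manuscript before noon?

A

In B, the wh-phrase is extracted from inside a wh-island (introduced by "whether"), which blocks movement.
In A, the extraction path crosses only that-complement boundaries, which are transparent.
So A is grammatical.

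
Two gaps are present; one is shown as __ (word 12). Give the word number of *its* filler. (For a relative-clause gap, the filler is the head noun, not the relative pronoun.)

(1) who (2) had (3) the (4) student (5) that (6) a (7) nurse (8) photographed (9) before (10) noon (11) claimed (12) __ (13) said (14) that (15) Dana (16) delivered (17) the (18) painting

The marked gap is the subject of "said".
Its filler is the fronted wh-phrase "who", at word 1.
(The other dependency links word 4 to a gap after word 8.)

1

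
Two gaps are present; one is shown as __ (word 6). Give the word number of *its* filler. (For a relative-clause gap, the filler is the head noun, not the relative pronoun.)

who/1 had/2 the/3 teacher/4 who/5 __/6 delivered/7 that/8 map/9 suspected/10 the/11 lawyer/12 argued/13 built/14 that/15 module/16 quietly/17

The marked gap is inside the relative clause, the subject of "delivered".
Its filler is the head noun "teacher" (via "who"), at word 4.
(The other dependency links word 1 to a gap after word 13.)

4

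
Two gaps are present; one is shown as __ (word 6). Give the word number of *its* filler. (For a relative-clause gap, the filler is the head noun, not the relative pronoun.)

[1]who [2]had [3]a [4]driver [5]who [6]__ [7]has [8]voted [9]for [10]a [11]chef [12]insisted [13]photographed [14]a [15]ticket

The marked gap is inside the relative clause, the subject of "voted".
Its filler is the head noun "driver" (via "who"), at word 4.
(The other dependency links word 1 to a gap after word 12.)

4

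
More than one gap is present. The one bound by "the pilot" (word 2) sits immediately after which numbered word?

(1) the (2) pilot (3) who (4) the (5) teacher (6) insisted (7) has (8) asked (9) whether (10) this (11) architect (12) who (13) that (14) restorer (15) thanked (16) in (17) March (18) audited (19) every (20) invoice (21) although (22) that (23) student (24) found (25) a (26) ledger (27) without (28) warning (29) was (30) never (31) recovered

6

The displaced element is "the pilot" (word 2).
It is linked across 1 clause boundary (Ø).
It functions as the subject of "asked", so the gap sits immediately after word 6 ("insisted").
Base order: The teacher insisted the pilot has asked whether this architect who that restorer thanked in March audited every invoice although that student found a ledger without warning.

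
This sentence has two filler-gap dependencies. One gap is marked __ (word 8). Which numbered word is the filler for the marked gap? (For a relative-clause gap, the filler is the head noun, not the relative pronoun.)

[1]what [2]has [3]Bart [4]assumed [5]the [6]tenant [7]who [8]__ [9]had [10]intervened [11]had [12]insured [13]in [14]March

The marked gap is inside the relative clause, the subject of "intervened".
Its filler is the head noun "tenant" (via "who"), at word 6.
(The other dependency links word 1 to a gap after word 12.)

6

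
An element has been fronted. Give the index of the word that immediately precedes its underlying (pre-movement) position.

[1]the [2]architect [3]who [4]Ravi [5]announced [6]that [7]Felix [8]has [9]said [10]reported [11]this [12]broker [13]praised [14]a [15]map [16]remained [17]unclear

9

The displaced element is "the architect" (word 2).
It is linked across 2 clause boundaries (that → Ø).
It functions as the subject of "reported", so the gap sits immediately after word 9 ("said").
Base order: Ravi announced that Felix has said the architect reported this broker praised a map.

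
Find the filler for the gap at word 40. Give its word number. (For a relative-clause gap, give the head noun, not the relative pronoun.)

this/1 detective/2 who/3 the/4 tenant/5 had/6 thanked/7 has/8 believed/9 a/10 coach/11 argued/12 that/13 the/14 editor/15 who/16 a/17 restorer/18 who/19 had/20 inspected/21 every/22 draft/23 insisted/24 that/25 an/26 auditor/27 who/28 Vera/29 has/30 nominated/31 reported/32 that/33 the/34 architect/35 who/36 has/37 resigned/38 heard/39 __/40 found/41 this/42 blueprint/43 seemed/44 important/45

15

The gap at 40 is the subject of "found", inside a relative clause.
The relative pronoun is "who" (word 16); it is bound by the head noun immediately before it.
Its filler is the head noun "editor", at word 15.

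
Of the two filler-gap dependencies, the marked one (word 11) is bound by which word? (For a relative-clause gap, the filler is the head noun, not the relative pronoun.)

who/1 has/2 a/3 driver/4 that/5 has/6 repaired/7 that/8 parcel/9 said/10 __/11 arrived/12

The marked gap is the subject of "arrived".
Its filler is the fronted wh-phrase "who", at word 1.
(The other dependency links word 4 to a gap after word 5.)

1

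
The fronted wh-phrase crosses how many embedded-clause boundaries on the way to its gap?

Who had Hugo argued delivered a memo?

1

"who" is extracted from the subject of "delivered".
Boundaries crossed, outermost first: [Ø] — 1 in total.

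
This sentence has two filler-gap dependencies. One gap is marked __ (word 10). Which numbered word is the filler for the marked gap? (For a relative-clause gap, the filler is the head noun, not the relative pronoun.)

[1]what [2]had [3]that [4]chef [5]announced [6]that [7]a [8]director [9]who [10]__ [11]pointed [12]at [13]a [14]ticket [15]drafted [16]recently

8

The marked gap is inside the relative clause, the subject of "pointed".
Its filler is the head noun "director" (via "who"), at word 8.
(The other dependency links word 1 to a gap after word 15.)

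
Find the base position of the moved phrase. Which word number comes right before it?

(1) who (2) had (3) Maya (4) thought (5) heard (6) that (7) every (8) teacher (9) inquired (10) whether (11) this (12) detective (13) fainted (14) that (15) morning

4

The displaced element is "who" (word 1).
It is linked across 1 clause boundary (Ø).
It functions as the subject of "heard", so the gap sits immediately after word 4 ("thought").
Base order: Maya had thought that who heard that every teacher inquired whether this detective fainted that morning.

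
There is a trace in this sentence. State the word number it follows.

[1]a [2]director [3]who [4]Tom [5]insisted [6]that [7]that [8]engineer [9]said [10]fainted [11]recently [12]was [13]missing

The displaced element is "a director" (word 2).
It is linked across 2 clause boundaries (that → Ø).
It functions as the subject of "fainted", so the gap sits immediately after word 9 ("said").
Base order: Tom insisted that that engineer said that a director fainted recently.

9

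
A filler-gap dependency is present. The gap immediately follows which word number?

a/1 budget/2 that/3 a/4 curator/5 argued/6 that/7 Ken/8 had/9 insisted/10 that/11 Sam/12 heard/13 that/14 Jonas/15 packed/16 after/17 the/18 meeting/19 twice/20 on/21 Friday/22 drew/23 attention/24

The displaced element is "a budget" (word 2).
It is linked across 3 clause boundaries (that → that → that).
It functions as the direct object of "packed", so the gap sits immediately after word 16 ("packed").
Base order: A curator argued that Ken had insisted that Sam heard that Jonas packed a budget after the meeting twice on Friday.

16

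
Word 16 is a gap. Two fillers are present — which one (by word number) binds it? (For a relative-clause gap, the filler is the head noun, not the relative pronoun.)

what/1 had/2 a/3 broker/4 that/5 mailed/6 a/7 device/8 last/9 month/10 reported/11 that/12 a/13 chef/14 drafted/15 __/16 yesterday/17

1

The marked gap is the direct object of "drafted".
Its filler is the fronted wh-phrase "what", at word 1.
(The other dependency links word 4 to a gap after word 5.)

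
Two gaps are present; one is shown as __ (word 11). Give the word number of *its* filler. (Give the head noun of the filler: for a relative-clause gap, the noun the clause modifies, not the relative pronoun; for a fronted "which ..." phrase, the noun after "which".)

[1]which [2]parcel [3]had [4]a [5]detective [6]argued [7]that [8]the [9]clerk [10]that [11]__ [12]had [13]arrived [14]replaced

The marked gap is inside the relative clause, the subject of "arrived".
Its filler is the head noun "clerk" (via "that"), at word 9.
(The other dependency links word 2 to a gap after word 14.)

9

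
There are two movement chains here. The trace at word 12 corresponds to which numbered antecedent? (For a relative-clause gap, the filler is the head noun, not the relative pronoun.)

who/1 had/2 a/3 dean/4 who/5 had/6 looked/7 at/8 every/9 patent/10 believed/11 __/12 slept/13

The marked gap is the subject of "slept".
Its filler is the fronted wh-phrase "who", at word 1.
(The other dependency links word 4 to a gap after word 5.)

1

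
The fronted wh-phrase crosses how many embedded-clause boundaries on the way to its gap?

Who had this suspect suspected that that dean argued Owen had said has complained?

3

"who" is extracted from the subject of "complained".
Boundaries crossed, outermost first: [that], [Ø], [Ø] — 3 in total.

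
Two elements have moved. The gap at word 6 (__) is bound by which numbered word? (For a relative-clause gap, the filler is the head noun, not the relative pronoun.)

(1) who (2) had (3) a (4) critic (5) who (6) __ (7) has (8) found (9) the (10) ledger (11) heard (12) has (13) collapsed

4

The marked gap is inside the relative clause, the subject of "found".
Its filler is the head noun "critic" (via "who"), at word 4.
(The other dependency links word 1 to a gap after word 11.)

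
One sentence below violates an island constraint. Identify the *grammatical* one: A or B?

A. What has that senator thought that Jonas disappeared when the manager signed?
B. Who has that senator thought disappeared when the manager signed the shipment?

B

In A, the wh-phrase is extracted from inside an adjunct island (introduced by "when"), which blocks movement.
In B, the extraction path crosses only that-complement boundaries, which are transparent.
So B is grammatical.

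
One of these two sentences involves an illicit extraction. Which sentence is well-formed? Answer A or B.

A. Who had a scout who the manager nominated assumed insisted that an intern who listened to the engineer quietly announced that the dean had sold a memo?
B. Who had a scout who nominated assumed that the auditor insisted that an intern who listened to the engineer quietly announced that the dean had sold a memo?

A

In B, the wh-phrase is extracted from inside a complex-NP island (relative clause) (introduced by "who"), which blocks movement.
In A, the extraction path crosses only that-complement boundaries, which are transparent.
So A is grammatical.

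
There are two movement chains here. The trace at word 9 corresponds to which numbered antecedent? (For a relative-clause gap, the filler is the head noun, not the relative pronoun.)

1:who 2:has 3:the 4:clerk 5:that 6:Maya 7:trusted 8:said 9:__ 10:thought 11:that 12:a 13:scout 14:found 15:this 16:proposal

The marked gap is the subject of "thought".
Its filler is the fronted wh-phrase "who", at word 1.
(The other dependency links word 4 to a gap after word 7.)

1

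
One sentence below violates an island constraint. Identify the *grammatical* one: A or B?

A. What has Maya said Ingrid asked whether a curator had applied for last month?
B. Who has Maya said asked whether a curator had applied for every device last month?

In A, the wh-phrase is extracted from inside a wh-island (introduced by "whether"), which blocks movement.
In B, the extraction path crosses only that-complement boundaries, which are transparent.
So B is grammatical.

B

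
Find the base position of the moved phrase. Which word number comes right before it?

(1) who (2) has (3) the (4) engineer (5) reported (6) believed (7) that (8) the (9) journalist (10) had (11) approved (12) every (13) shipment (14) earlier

5

The displaced element is "who" (word 1).
It is linked across 1 clause boundary (Ø).
It functions as the subject of "believed", so the gap sits immediately after word 5 ("reported").
Base order: The engineer has reported that who believed that the journalist had approved every shipment earlier.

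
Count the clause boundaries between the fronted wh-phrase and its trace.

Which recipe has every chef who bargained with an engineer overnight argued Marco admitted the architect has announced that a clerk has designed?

3

"which recipe" is extracted from the object of "designed".
Boundaries crossed, outermost first: [Ø], [Ø], [that] — 3 in total.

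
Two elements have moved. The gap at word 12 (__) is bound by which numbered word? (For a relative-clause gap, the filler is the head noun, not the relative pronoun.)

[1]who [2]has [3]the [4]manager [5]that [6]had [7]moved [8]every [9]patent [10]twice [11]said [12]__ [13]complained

The marked gap is the subject of "complained".
Its filler is the fronted wh-phrase "who", at word 1.
(The other dependency links word 4 to a gap after word 5.)

1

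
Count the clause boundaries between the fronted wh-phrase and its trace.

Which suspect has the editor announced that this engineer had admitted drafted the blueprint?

"which suspect" is extracted from the subject of "drafted".
Boundaries crossed, outermost first: [that], [Ø] — 2 in total.

2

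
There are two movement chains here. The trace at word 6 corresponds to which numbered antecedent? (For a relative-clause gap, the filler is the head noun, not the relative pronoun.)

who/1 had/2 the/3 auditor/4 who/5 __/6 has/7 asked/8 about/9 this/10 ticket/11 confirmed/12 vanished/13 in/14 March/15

The marked gap is inside the relative clause, the subject of "asked".
Its filler is the head noun "auditor" (via "who"), at word 4.
(The other dependency links word 1 to a gap after word 12.)

4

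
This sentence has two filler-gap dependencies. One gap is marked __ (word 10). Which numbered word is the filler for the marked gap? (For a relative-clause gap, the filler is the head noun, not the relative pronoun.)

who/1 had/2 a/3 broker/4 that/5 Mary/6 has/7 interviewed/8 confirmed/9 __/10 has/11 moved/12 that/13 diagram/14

1

The marked gap is the subject of "moved".
Its filler is the fronted wh-phrase "who", at word 1.
(The other dependency links word 4 to a gap after word 8.)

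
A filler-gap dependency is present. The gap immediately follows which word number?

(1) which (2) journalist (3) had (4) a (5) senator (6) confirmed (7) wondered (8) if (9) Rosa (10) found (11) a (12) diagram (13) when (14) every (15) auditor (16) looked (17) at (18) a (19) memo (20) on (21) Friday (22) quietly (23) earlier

The displaced element is "which journalist" (word 2).
It is linked across 1 clause boundary (Ø).
It functions as the subject of "wondered", so the gap sits immediately after word 6 ("confirmed").
Base order: A senator had confirmed that which journalist wondered if Rosa found a diagram when every auditor looked at a memo on Friday quietly earlier.

6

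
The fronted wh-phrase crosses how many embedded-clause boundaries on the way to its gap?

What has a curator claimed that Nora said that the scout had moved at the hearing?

"what" is extracted from the object of "moved".
Boundaries crossed, outermost first: [that], [that] — 2 in total.

2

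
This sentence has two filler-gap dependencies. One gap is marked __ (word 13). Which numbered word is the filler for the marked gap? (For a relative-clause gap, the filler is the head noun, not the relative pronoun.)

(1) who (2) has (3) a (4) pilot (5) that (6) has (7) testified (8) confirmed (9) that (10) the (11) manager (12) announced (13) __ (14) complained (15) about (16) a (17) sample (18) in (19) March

1

The marked gap is the subject of "complained".
Its filler is the fronted wh-phrase "who", at word 1.
(The other dependency links word 4 to a gap after word 5.)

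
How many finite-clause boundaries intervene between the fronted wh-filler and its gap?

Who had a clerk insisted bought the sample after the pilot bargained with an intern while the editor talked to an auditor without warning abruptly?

"who" is extracted from the subject of "bought".
Boundaries crossed, outermost first: [Ø] — 1 in total.

1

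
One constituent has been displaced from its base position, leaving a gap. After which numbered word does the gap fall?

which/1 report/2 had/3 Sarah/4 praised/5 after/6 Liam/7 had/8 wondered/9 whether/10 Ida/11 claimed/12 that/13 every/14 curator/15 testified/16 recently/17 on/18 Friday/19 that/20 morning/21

The displaced element is "which report" (word 2).
It functions as the direct object of "praised", so the gap sits immediately after word 5 ("praised").
Base order: Sarah had praised which report after Liam had wondered whether Ida claimed that every curator testified recently on Friday that morning.

5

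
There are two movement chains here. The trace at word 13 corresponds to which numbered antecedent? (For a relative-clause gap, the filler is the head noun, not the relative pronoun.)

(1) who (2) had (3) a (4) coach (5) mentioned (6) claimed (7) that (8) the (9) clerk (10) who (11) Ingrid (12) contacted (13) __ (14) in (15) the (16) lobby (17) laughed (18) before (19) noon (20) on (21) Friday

9

The marked gap is inside the relative clause, the direct object of "contacted".
Its filler is the head noun "clerk" (via "who"), at word 9.
(The other dependency links word 1 to a gap after word 5.)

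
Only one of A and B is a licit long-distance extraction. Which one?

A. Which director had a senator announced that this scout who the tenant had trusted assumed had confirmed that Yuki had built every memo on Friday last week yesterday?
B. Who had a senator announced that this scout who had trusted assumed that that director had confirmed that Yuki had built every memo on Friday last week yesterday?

In B, the wh-phrase is extracted from inside a complex-NP island (relative clause) (introduced by "who"), which blocks movement.
In A, the extraction path crosses only that-complement boundaries, which are transparent.
So A is grammatical.

A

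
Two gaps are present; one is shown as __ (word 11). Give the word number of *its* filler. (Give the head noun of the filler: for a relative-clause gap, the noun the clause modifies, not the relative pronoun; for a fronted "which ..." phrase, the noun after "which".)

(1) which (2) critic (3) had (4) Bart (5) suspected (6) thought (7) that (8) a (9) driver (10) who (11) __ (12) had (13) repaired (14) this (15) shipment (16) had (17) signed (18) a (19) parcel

9

The marked gap is inside the relative clause, the subject of "repaired".
Its filler is the head noun "driver" (via "who"), at word 9.
(The other dependency links word 2 to a gap after word 5.)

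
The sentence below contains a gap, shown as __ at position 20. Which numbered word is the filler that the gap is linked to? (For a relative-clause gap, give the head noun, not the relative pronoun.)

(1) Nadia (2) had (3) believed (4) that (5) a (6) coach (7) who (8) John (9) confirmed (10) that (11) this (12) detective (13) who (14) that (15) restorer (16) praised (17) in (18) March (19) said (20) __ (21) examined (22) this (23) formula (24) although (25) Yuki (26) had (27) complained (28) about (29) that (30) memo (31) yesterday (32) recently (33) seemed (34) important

The gap at 20 is the subject of "examined", inside a relative clause.
The relative pronoun is "who" (word 7); it is bound by the head noun immediately before it.
Its filler is the head noun "coach", at word 6.

6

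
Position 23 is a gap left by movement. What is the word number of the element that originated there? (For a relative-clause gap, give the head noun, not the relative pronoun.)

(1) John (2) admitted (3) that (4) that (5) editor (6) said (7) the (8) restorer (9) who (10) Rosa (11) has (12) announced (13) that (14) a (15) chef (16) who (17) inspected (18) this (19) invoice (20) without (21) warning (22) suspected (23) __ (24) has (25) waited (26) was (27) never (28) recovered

The gap at 23 is the subject of "waited", inside a relative clause.
The relative pronoun is "who" (word 9); it is bound by the head noun immediately before it.
Its filler is the head noun "restorer", at word 8.

8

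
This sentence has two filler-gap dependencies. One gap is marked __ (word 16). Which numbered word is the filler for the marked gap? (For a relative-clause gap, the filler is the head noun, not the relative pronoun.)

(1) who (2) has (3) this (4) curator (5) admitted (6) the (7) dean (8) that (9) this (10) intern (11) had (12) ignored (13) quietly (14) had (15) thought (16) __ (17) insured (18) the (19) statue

The marked gap is the subject of "insured".
Its filler is the fronted wh-phrase "who", at word 1.
(The other dependency links word 7 to a gap after word 12.)

1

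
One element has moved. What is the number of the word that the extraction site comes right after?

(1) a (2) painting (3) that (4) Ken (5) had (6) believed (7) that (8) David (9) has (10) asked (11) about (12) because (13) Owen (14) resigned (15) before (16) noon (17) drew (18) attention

The displaced element is "a painting" (word 2).
It is linked across 1 clause boundary (that).
It functions as the object of the preposition "about" of "asked", so the gap sits immediately after word 11 ("about").
Base order: Ken had believed that David has asked about a painting because Owen resigned before noon.

11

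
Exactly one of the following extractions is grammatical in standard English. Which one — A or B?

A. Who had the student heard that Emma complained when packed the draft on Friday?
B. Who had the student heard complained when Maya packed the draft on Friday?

In A, the wh-phrase is extracted from inside an adjunct island (introduced by "when"), which blocks movement.
In B, the extraction path crosses only that-complement boundaries, which are transparent.
So B is grammatical.

B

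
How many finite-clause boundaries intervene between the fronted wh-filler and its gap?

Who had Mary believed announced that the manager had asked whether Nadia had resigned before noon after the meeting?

1

"who" is extracted from the subject of "announced".
Boundaries crossed, outermost first: [Ø] — 1 in total.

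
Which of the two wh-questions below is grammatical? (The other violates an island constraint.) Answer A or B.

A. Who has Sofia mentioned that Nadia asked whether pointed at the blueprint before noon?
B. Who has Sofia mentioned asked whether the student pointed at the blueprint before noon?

In A, the wh-phrase is extracted from inside a wh-island (introduced by "whether"), which blocks movement.
In B, the extraction path crosses only that-complement boundaries, which are transparent.
So B is grammatical.

B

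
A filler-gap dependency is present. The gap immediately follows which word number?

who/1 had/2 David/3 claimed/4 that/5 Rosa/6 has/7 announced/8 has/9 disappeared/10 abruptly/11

The displaced element is "who" (word 1).
It is linked across 2 clause boundaries (that → Ø).
It functions as the subject of "disappeared", so the gap sits immediately after word 8 ("announced").
Base order: David had claimed that Rosa has announced that who has disappeared abruptly.

8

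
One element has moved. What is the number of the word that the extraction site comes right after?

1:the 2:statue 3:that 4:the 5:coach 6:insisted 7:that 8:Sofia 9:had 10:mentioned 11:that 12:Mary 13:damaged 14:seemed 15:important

The displaced element is "the statue" (word 2).
It is linked across 2 clause boundaries (that → that).
It functions as the direct object of "damaged", so the gap sits immediately after word 13 ("damaged").
Base order: The coach insisted that Sofia had mentioned that Mary damaged the statue.

13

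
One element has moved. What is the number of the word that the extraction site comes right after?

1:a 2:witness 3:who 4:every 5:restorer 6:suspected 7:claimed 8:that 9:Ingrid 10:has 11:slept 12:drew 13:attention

The displaced element is "a witness" (word 2).
It is linked across 1 clause boundary (Ø).
It functions as the subject of "claimed", so the gap sits immediately after word 6 ("suspected").
Base order: Every restorer suspected a witness claimed that Ingrid has slept.

6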